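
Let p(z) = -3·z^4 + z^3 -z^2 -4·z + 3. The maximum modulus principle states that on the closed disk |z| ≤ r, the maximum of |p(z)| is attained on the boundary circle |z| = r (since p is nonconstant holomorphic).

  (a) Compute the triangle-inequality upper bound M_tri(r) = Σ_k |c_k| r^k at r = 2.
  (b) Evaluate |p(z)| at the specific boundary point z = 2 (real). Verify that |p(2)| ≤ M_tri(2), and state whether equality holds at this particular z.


Coefficients: c_0 = 3, c_1 = -4, c_2 = -1, c_3 = 1, c_4 = -3. Radius r = 2.
Part (a). Triangle bound: M_tri(r) = Σ_k |c_k| r^k
  = |3|·2^0 + |-4|·2^1 + |-1|·2^2 + |1|·2^3 + |-3|·2^4
  = 3 + 8 + 4 + 8 + 48 = 71.
This bounds M(r) := max_{|z|=r} |p(z)| from above; equality holds iff all terms c_k z^k can be made to align in phase at a single z on |z|=r.
Part (b). At z = 2 (real, on the circle |z| = r):
  p(2) = (3)·2^0 + (-4)·2^1 + (-1)·2^2 + (1)·2^3 + (-3)·2^4 = -49.
  |p(2)| = 49.
Check: |p(2)| = 49 ≤ 71 = M_tri(2). ✓ Equality does not hold at z = 2 (the coefficients have mixed signs, so the terms do not all align in phase there).

M_tri(2) = 71; |p(2)| = 49; equality at z=2: no.


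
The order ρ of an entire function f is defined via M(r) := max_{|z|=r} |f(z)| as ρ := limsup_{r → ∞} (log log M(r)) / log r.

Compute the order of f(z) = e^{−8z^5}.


|e^{−8z^5}| = e^{Re(-8·z^5) + 0} ≤ e^{8|z|^5 + 0} = e^{8r^5 + 0} on |z| = r, so ρ ≤ 5. Choosing z on |z|=r so that -8·z^5 is real positive (always possible by picking arg z appropriately) gives |f(z)| = e^{8r^5 + 0}, matching the bound. The additive constant 0 does not affect log log M(r) ~ 5·log r. Hence ρ = 5.
Therefore ρ = 5.

Order ρ = 5.


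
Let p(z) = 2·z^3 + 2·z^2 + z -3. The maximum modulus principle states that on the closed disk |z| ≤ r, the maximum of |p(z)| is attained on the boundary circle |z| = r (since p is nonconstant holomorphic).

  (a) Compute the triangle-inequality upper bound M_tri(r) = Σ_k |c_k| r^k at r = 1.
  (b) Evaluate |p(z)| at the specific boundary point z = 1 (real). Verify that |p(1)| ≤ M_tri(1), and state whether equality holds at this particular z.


Coefficients: c_0 = -3, c_1 = 1, c_2 = 2, c_3 = 2. Radius r = 1.
Part (a). Triangle bound: M_tri(r) = Σ_k |c_k| r^k
  = |-3|·1^0 + |1|·1^1 + |2|·1^2 + |2|·1^3
  = 3 + 1 + 2 + 2 = 8.
This bounds M(r) := max_{|z|=r} |p(z)| from above; equality holds iff all terms c_k z^k can be made to align in phase at a single z on |z|=r.
Part (b). At z = 1 (real, on the circle |z| = r):
  p(1) = (-3)·1^0 + (1)·1^1 + (2)·1^2 + (2)·1^3 = 2.
  |p(1)| = 2.
Check: |p(1)| = 2 ≤ 8 = M_tri(1). ✓ Equality does not hold at z = 1 (the coefficients have mixed signs, so the terms do not all align in phase there).

M_tri(1) = 8; |p(1)| = 2; equality at z=1: no.


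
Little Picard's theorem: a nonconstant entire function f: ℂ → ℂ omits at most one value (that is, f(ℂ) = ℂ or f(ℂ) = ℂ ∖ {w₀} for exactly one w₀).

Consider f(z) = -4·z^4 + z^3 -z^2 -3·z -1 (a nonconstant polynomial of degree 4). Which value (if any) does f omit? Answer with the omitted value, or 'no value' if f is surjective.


Little Picard bounds the complement of f(ℂ) to at most one point.
For every w ∈ ℂ, the equation p(z) − w = 0 is a nonconstant polynomial in z and hence has at least one root by the fundamental theorem of algebra. So p is surjective onto ℂ, omitting no value.

Omitted value: no value.


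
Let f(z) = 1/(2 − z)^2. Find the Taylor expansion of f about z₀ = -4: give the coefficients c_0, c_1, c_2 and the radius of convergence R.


Let w = z − z₀, so z = z₀ + w.
Then 2 − z = 2 − (z₀ + w) = (2 − z₀) − w = 6 − w.
f(z) = 1/(6 − w)^2 = (1/(6)^2) · (1 − w/(6))^{−2}.
By the binomial series (1−u)^{−2} = Σ_{n≥0} C(n+1, 1) u^n for |u|<1, with u = w/(6):
  c_n = C(n+1, 1) / (6)^(n+2).
  c_0 = 1/(6)^2 = 1/36.
  c_1 = 2/(6)^3 = 1/108.
  c_2 = 3/(6)^4 = 1/432.
The series is valid for |w/d| < 1, i.e. |z − z₀| < |d|.
Radius of convergence: R = |2 − z₀| = |6| = 6 (distance from z₀ to the singularity z = 2).

c_0 = 1/36, c_1 = 1/108, c_2 = 1/432; R = 6.


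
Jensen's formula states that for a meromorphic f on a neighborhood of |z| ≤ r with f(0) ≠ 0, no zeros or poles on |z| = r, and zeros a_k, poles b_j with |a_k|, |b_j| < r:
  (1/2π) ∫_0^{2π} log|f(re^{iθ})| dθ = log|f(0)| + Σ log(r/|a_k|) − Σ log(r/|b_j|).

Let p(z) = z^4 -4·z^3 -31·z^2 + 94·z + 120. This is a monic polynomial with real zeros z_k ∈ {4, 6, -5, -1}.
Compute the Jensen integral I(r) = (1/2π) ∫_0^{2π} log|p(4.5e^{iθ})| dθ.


Zeros: -5, -1, 4, 6; r = 4.5.
Inside |z| < r: -1, 4. Outside (|z| ≥ r): -5, 6.
p(0) = 120, so log|p(0)| = log(120) = 4.7875.
Apply Jensen: I(r) = log|p(0)| + Σ_k log(r/|z_k|), summed over zeros inside |z| < r.
  log(r/|z_k|) for z_k = 4: log(4.5/4) = 0.1178
  log(r/|z_k|) for z_k = -1: log(4.5/1) = 1.5041
  Outside zeros (-5, 6) contribute nothing to the Jensen sum.
Sum over inside zeros: 1.6219.
I(r) = log|p(0)| + (inside sum) = 4.7875 + 1.6219 = 6.4094.
Note: since some zeros are outside |z| ≤ r, the simplified n·log(r) form does NOT apply — only the inside zeros contribute.

I(r) ≈ 6.4094.


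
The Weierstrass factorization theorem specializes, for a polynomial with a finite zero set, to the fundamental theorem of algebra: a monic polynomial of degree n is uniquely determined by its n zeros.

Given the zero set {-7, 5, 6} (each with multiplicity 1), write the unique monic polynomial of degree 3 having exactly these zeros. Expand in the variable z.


The polynomial is p(z) = ∏_{α ∈ S} (z − α), where S = {-7, 5, 6}.
Expanding the product yields: p(z) = z^3 -4·z^2 -47·z + 210.
The resulting polynomial has degree 3 and real coefficients as required.

p(z) = z^3 -4·z^2 -47·z + 210.


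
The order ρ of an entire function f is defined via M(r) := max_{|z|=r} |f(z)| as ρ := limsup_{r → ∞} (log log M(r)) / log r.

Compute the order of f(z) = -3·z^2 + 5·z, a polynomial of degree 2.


|f(z)| ≤ Σ|c_k|·r^k = O(r^2) as r → ∞. Polynomial growth is O(e^{r^ε}) for every ε > 0 (since r^2/e^{r^ε} → 0), so ρ ≤ ε for all ε > 0, i.e. ρ = 0. Every nonconstant polynomial has order 0.
Therefore ρ = 0.

Order ρ = 0.


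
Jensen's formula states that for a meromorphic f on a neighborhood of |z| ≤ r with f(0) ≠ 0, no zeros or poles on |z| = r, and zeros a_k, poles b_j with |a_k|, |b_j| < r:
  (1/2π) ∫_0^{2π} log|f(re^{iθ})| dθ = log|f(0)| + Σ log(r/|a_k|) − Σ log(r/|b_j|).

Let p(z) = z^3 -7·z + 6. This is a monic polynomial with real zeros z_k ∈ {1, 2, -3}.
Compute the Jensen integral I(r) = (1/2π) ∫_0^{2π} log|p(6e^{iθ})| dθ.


Zeros: -3, 1, 2; r = 6.
Inside |z| < r: -3, 1, 2. Outside (|z| ≥ r): ∅.
p(0) = 6, so log|p(0)| = log(6) = 1.7918.
Apply Jensen: I(r) = log|p(0)| + Σ_k log(r/|z_k|), summed over zeros inside |z| < r.
  log(r/|z_k|) for z_k = 1: log(6/1) = 1.7918
  log(r/|z_k|) for z_k = 2: log(6/2) = 1.0986
  log(r/|z_k|) for z_k = -3: log(6/3) = 0.6931
Sum over inside zeros: 3.5835.
I(r) = log|p(0)| + (inside sum) = 1.7918 + 3.5835 = 5.3753.
Closed form (all zeros inside, monic): I(r) = n·log(r) = 3·log(6) = 5.3753. ✓

I(r) ≈ 5.3753.


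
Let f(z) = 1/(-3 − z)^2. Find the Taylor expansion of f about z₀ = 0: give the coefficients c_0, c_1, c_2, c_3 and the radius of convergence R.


Let w = z − z₀, so z = z₀ + w.
Then -3 − z = -3 − (z₀ + w) = (-3 − z₀) − w = -3 − w.
f(z) = 1/(-3 − w)^2 = (1/(-3)^2) · (1 − w/(-3))^{−2}.
By the binomial series (1−u)^{−2} = Σ_{n≥0} C(n+1, 1) u^n for |u|<1, with u = w/(-3):
  c_n = C(n+1, 1) / (-3)^(n+2).
  c_0 = 1/(-3)^2 = 1/9.
  c_1 = 2/(-3)^3 = -2/27.
  c_2 = 3/(-3)^4 = 1/27.
  c_3 = 4/(-3)^5 = -4/243.
The series is valid for |w/d| < 1, i.e. |z − z₀| < |d|.
Radius of convergence: R = |-3 − z₀| = |-3| = 3 (distance from z₀ to the singularity z = -3).

c_0 = 1/9, c_1 = -2/27, c_2 = 1/27, c_3 = -4/243; R = 3.


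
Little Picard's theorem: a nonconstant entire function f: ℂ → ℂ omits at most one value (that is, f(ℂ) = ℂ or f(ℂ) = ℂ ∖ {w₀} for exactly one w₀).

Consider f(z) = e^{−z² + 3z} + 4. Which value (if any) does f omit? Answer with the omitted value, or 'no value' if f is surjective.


Little Picard bounds the complement of f(ℂ) to at most one point.
The exponent g(z) = −z² + 3z is a nonconstant polynomial, hence surjective onto ℂ. So e^{g(z)} takes every value in {e^w : w ∈ ℂ} = ℂ ∖ {0}. Adding 4 shifts the range to ℂ ∖ {4}. f omits exactly 4.

Omitted value: 4.


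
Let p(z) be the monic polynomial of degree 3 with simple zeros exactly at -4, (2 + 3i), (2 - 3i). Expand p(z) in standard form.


The polynomial is p(z) = ∏_{α ∈ S} (z − α), where S = {-4, (2 + 3i), (2 - 3i)}.
Expanding the product yields: p(z) = z^3 -3·z + 52.
Note conjugate pairs combine to real quadratics: (z − (2+3i))(z − (2−3i)) = z² − 4z + 13.
The resulting polynomial has degree 3 and real coefficients as required.

p(z) = z^3 -3·z + 52.


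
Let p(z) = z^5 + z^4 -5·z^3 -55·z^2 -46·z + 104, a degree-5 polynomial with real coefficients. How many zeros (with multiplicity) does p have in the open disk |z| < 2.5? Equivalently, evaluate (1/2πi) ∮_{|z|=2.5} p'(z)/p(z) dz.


The zeros of p are: -2, (-2 + 3i), (-2 - 3i), 1, 4.
Their magnitudes are: 2, 3.606, 3.606, 1, 4.
Zeros with |z| < R = 2.5: -2, 1.
Count = 2.
By the argument principle, (1/2πi) ∮_{|z|=R} p'(z)/p(z) dz equals exactly this count.

Number of zeros inside |z| < 2.5: 2.


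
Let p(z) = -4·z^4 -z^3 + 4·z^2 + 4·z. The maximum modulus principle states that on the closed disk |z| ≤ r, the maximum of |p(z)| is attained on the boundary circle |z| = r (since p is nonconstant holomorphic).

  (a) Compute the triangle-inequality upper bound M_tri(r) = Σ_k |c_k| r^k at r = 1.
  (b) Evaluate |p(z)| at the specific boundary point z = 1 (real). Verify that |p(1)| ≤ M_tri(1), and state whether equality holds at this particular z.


Coefficients: c_0 = 0, c_1 = 4, c_2 = 4, c_3 = -1, c_4 = -4. Radius r = 1.
Part (a). Triangle bound: M_tri(r) = Σ_k |c_k| r^k
  = |0|·1^0 + |4|·1^1 + |4|·1^2 + |-1|·1^3 + |-4|·1^4
  = 0 + 4 + 4 + 1 + 4 = 13.
This bounds M(r) := max_{|z|=r} |p(z)| from above; equality holds iff all terms c_k z^k can be made to align in phase at a single z on |z|=r.
Part (b). At z = 1 (real, on the circle |z| = r):
  p(1) = (0)·1^0 + (4)·1^1 + (4)·1^2 + (-1)·1^3 + (-4)·1^4 = 3.
  |p(1)| = 3.
Check: |p(1)| = 3 ≤ 13 = M_tri(1). ✓ Equality does not hold at z = 1 (the coefficients have mixed signs, so the terms do not all align in phase there).

M_tri(1) = 13; |p(1)| = 3; equality at z=1: no.


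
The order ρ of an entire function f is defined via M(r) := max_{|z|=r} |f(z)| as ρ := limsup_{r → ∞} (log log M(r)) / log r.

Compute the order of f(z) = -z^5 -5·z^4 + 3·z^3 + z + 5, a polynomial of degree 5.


|f(z)| ≤ Σ|c_k|·r^k = O(r^5) as r → ∞. Polynomial growth is O(e^{r^ε}) for every ε > 0 (since r^5/e^{r^ε} → 0), so ρ ≤ ε for all ε > 0, i.e. ρ = 0. Every nonconstant polynomial has order 0.
Therefore ρ = 0.

Order ρ = 0.


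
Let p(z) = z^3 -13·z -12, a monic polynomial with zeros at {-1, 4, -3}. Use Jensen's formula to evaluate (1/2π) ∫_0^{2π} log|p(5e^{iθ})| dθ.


Zeros: -3, -1, 4; r = 5.
Inside |z| < r: -3, -1, 4. Outside (|z| ≥ r): ∅.
p(0) = -12, so log|p(0)| = log(12) = 2.4849.
Apply Jensen: I(r) = log|p(0)| + Σ_k log(r/|z_k|), summed over zeros inside |z| < r.
  log(r/|z_k|) for z_k = -1: log(5/1) = 1.6094
  log(r/|z_k|) for z_k = 4: log(5/4) = 0.2231
  log(r/|z_k|) for z_k = -3: log(5/3) = 0.5108
Sum over inside zeros: 2.3434.
I(r) = log|p(0)| + (inside sum) = 2.4849 + 2.3434 = 4.8283.
Closed form (all zeros inside, monic): I(r) = n·log(r) = 3·log(5) = 4.8283. ✓

I(r) ≈ 4.8283.


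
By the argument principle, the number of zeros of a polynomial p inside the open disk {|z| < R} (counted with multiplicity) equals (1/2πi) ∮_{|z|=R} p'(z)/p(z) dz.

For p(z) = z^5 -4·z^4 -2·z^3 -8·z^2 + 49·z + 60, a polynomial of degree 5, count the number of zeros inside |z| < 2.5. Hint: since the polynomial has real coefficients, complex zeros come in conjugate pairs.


The zeros of p are: -1, (-1 + 2i), (-1 - 2i), 4, 3.
Their magnitudes are: 1, 2.236, 2.236, 4, 3.
Zeros with |z| < R = 2.5: -1, (-1 + 2i), (-1 - 2i).
Count = 3.
By the argument principle, (1/2πi) ∮_{|z|=R} p'(z)/p(z) dz equals exactly this count.

Number of zeros inside |z| < 2.5: 3.


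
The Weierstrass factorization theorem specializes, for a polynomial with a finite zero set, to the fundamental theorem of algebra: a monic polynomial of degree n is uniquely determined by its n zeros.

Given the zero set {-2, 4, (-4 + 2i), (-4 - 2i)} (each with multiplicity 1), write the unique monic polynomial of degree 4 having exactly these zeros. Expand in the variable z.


The polynomial is p(z) = ∏_{α ∈ S} (z − α), where S = {-2, 4, (-4 + 2i), (-4 - 2i)}.
Expanding the product yields: p(z) = z^4 + 6·z^3 -4·z^2 -104·z -160.
Note conjugate pairs combine to real quadratics: (z − (-4+2i))(z − (-4−2i)) = z² + 8z + 20.
The resulting polynomial has degree 4 and real coefficients as required.

p(z) = z^4 + 6·z^3 -4·z^2 -104·z -160.


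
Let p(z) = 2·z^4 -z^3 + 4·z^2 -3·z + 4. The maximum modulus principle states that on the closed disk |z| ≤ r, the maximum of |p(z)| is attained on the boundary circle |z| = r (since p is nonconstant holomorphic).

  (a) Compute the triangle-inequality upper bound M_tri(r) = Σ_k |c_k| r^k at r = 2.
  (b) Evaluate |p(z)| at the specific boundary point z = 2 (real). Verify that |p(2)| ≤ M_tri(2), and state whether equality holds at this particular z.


Coefficients: c_0 = 4, c_1 = -3, c_2 = 4, c_3 = -1, c_4 = 2. Radius r = 2.
Part (a). Triangle bound: M_tri(r) = Σ_k |c_k| r^k
  = |4|·2^0 + |-3|·2^1 + |4|·2^2 + |-1|·2^3 + |2|·2^4
  = 4 + 6 + 16 + 8 + 32 = 66.
This bounds M(r) := max_{|z|=r} |p(z)| from above; equality holds iff all terms c_k z^k can be made to align in phase at a single z on |z|=r.
Part (b). At z = 2 (real, on the circle |z| = r):
  p(2) = (4)·2^0 + (-3)·2^1 + (4)·2^2 + (-1)·2^3 + (2)·2^4 = 38.
  |p(2)| = 38.
Check: |p(2)| = 38 ≤ 66 = M_tri(2). ✓ Equality does not hold at z = 2 (the coefficients have mixed signs, so the terms do not all align in phase there).

M_tri(2) = 66; |p(2)| = 38; equality at z=2: no.


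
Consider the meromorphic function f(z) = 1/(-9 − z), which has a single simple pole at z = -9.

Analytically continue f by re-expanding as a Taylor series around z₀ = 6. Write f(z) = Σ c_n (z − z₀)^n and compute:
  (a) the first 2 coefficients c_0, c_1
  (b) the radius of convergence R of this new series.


Let w = z − z₀, so z = z₀ + w.
Then -9 − z = -9 − (z₀ + w) = (-9 − z₀) − w = -15 − w.
f(z) = 1/(-15 − w) = (1/(-15)) · 1/(1 − w/(-15)) = Σ_{n≥0} w^n / (-15)^(n+1).
So c_n = 1/(-15)^(n+1):
  c_0 = 1/(-15)^1 = -1/15.
  c_1 = 1/(-15)^2 = 1/225.
The series is valid for |w/d| < 1, i.e. |z − z₀| < |d|.
Radius of convergence: R = |-9 − z₀| = |-15| = 15 (distance from z₀ to the singularity z = -9).

c_0 = -1/15, c_1 = 1/225; R = 15.


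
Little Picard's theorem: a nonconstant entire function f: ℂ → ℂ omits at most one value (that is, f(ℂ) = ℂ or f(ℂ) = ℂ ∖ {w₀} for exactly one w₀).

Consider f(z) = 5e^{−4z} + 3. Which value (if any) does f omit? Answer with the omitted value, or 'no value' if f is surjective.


Little Picard bounds the complement of f(ℂ) to at most one point.
e^{−4z} is never zero on ℂ, so 5·e^{−4z} takes every value in ℂ ∖ {0}. Adding 3 shifts the range to ℂ ∖ {3}. Thus f omits exactly the value 3.

Omitted value: 3.


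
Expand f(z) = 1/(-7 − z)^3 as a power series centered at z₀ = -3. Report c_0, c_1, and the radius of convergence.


Let w = z − z₀, so z = z₀ + w.
Then -7 − z = -7 − (z₀ + w) = (-7 − z₀) − w = -4 − w.
f(z) = 1/(-4 − w)^3 = (1/(-4)^3) · (1 − w/(-4))^{−3}.
By the binomial series (1−u)^{−3} = Σ_{n≥0} C(n+2, 2) u^n for |u|<1, with u = w/(-4):
  c_n = C(n+2, 2) / (-4)^(n+3).
  c_0 = 1/(-4)^3 = -1/64.
  c_1 = 3/(-4)^4 = 3/256.
The series is valid for |w/d| < 1, i.e. |z − z₀| < |d|.
Radius of convergence: R = |-7 − z₀| = |-4| = 4 (distance from z₀ to the singularity z = -7).

c_0 = -1/64, c_1 = 3/256; R = 4.


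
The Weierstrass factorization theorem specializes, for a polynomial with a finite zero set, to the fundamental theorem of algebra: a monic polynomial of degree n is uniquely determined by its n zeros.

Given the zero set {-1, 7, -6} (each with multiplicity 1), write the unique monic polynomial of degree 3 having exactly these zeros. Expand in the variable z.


The polynomial is p(z) = ∏_{α ∈ S} (z − α), where S = {-1, 7, -6}.
Expanding the product yields: p(z) = z^3 -43·z -42.
The resulting polynomial has degree 3 and real coefficients as required.

p(z) = z^3 -43·z -42.


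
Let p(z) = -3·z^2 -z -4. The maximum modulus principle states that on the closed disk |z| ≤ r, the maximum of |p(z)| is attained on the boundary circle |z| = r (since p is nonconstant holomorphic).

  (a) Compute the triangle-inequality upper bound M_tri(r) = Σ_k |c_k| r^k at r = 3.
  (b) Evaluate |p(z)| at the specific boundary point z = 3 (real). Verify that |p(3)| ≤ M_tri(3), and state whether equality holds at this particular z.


Coefficients: c_0 = -4, c_1 = -1, c_2 = -3. Radius r = 3.
Part (a). Triangle bound: M_tri(r) = Σ_k |c_k| r^k
  = |-4|·3^0 + |-1|·3^1 + |-3|·3^2
  = 4 + 3 + 27 = 34.
This bounds M(r) := max_{|z|=r} |p(z)| from above; equality holds iff all terms c_k z^k can be made to align in phase at a single z on |z|=r.
Part (b). At z = 3 (real, on the circle |z| = r):
  p(3) = (-4)·3^0 + (-1)·3^1 + (-3)·3^2 = -34.
  |p(3)| = 34.
Since all nonzero coefficients share the same sign, |p(3)| = 34 = M_tri(3); the triangle bound is attained at z = 3, so in fact M(r) = 34.

M_tri(3) = 34; |p(3)| = 34; equality at z=3: yes.


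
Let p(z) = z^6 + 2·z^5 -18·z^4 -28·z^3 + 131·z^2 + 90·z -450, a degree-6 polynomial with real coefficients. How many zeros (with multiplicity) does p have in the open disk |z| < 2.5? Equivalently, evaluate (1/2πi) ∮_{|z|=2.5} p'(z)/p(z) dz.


The zeros of p are: (2 + 1i), (2 - 1i), (-3 + 1i), (-3 - 1i), -3, 3.
Their magnitudes are: 2.236, 2.236, 3.162, 3.162, 3, 3.
Zeros with |z| < R = 2.5: (2 + 1i), (2 - 1i).
Count = 2.
By the argument principle, (1/2πi) ∮_{|z|=R} p'(z)/p(z) dz equals exactly this count.

Number of zeros inside |z| < 2.5: 2.


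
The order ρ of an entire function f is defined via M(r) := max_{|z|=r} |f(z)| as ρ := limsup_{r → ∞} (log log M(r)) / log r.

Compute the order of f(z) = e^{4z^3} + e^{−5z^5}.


Each summand is entire of order 3 and 5 respectively (as in the single-exponential case). The order of a sum is at most the max of the orders, so ρ ≤ 5. For the lower bound: on |z|=r choose arg z so that -5z^5 is real positive; then |e^{-5z^5}| = e^{5r^5} while |e^{4z^3}| ≤ e^{4r^3} = o(e^{5r^5}). So |f| ≥ e^{5r^5}(1 − o(1)) and ρ ≥ 5. Hence ρ = max(3, 5) = 5.
Therefore ρ = 5.

Order ρ = 5.


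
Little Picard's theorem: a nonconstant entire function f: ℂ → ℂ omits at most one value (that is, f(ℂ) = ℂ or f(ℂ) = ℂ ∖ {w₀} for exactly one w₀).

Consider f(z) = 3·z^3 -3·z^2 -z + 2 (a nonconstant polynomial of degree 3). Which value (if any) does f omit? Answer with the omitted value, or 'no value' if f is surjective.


Little Picard bounds the complement of f(ℂ) to at most one point.
For every w ∈ ℂ, the equation p(z) − w = 0 is a nonconstant polynomial in z and hence has at least one root by the fundamental theorem of algebra. So p is surjective onto ℂ, omitting no value.

Omitted value: no value.


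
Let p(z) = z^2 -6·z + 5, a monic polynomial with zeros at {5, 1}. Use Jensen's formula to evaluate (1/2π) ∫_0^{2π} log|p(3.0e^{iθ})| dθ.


Zeros: 1, 5; r = 3.0.
Inside |z| < r: 1. Outside (|z| ≥ r): 5.
p(0) = 5, so log|p(0)| = log(5) = 1.6094.
Apply Jensen: I(r) = log|p(0)| + Σ_k log(r/|z_k|), summed over zeros inside |z| < r.
  log(r/|z_k|) for z_k = 1: log(3.0/1) = 1.0986
  Outside zeros (5) contribute nothing to the Jensen sum.
Sum over inside zeros: 1.0986.
I(r) = log|p(0)| + (inside sum) = 1.6094 + 1.0986 = 2.7081.
Note: since some zeros are outside |z| ≤ r, the simplified n·log(r) form does NOT apply — only the inside zeros contribute.

I(r) ≈ 2.7081.


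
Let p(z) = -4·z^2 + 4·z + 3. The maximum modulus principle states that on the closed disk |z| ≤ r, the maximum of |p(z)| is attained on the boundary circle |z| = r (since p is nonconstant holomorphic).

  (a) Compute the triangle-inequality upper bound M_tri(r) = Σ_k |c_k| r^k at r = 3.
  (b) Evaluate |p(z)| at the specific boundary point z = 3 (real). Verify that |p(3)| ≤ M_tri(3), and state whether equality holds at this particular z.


Coefficients: c_0 = 3, c_1 = 4, c_2 = -4. Radius r = 3.
Part (a). Triangle bound: M_tri(r) = Σ_k |c_k| r^k
  = |3|·3^0 + |4|·3^1 + |-4|·3^2
  = 3 + 12 + 36 = 51.
This bounds M(r) := max_{|z|=r} |p(z)| from above; equality holds iff all terms c_k z^k can be made to align in phase at a single z on |z|=r.
Part (b). At z = 3 (real, on the circle |z| = r):
  p(3) = (3)·3^0 + (4)·3^1 + (-4)·3^2 = -21.
  |p(3)| = 21.
Check: |p(3)| = 21 ≤ 51 = M_tri(3). ✓ Equality does not hold at z = 3 (the coefficients have mixed signs, so the terms do not all align in phase there).

M_tri(3) = 51; |p(3)| = 21; equality at z=3: no.


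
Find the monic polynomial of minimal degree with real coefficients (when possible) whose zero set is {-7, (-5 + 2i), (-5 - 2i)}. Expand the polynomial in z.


The polynomial is p(z) = ∏_{α ∈ S} (z − α), where S = {-7, (-5 + 2i), (-5 - 2i)}.
Expanding the product yields: p(z) = z^3 + 17·z^2 + 99·z + 203.
Note conjugate pairs combine to real quadratics: (z − (-5+2i))(z − (-5−2i)) = z² + 10z + 29.
The resulting polynomial has degree 3 and real coefficients as required.

p(z) = z^3 + 17·z^2 + 99·z + 203.


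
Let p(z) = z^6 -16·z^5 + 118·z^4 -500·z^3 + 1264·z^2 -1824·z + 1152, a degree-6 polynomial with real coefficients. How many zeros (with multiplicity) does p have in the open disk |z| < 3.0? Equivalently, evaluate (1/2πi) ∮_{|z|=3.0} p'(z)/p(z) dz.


The zeros of p are: (3 + 3i), (3 - 3i), (2 + 2i), (2 - 2i), 4, 2.
Their magnitudes are: 4.243, 4.243, 2.828, 2.828, 4, 2.
Zeros with |z| < R = 3.0: (2 + 2i), (2 - 2i), 2.
Count = 3.
By the argument principle, (1/2πi) ∮_{|z|=R} p'(z)/p(z) dz equals exactly this count.

Number of zeros inside |z| < 3.0: 3.


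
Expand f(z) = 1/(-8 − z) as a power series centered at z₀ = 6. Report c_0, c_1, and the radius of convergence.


Let w = z − z₀, so z = z₀ + w.
Then -8 − z = -8 − (z₀ + w) = (-8 − z₀) − w = -14 − w.
f(z) = 1/(-14 − w) = (1/(-14)) · 1/(1 − w/(-14)) = Σ_{n≥0} w^n / (-14)^(n+1).
So c_n = 1/(-14)^(n+1):
  c_0 = 1/(-14)^1 = -1/14.
  c_1 = 1/(-14)^2 = 1/196.
The series is valid for |w/d| < 1, i.e. |z − z₀| < |d|.
Radius of convergence: R = |-8 − z₀| = |-14| = 14 (distance from z₀ to the singularity z = -8).

c_0 = -1/14, c_1 = 1/196; R = 14.


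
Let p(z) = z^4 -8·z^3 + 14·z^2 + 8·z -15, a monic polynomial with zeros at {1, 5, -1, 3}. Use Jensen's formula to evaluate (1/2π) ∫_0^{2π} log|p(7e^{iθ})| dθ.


Zeros: -1, 1, 3, 5; r = 7.
Inside |z| < r: -1, 1, 3, 5. Outside (|z| ≥ r): ∅.
p(0) = -15, so log|p(0)| = log(15) = 2.7081.
Apply Jensen: I(r) = log|p(0)| + Σ_k log(r/|z_k|), summed over zeros inside |z| < r.
  log(r/|z_k|) for z_k = 1: log(7/1) = 1.9459
  log(r/|z_k|) for z_k = 5: log(7/5) = 0.3365
  log(r/|z_k|) for z_k = -1: log(7/1) = 1.9459
  log(r/|z_k|) for z_k = 3: log(7/3) = 0.8473
Sum over inside zeros: 5.0756.
I(r) = log|p(0)| + (inside sum) = 2.7081 + 5.0756 = 7.7836.
Closed form (all zeros inside, monic): I(r) = n·log(r) = 4·log(7) = 7.7836. ✓

I(r) ≈ 7.7836.


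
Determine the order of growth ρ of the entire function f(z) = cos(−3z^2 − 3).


Write cos(w) = (e^{iw} ± e^{−iw})/(2 or 2i), so |cos(w)| ≤ e^{|w|}. With w = −3z^2 − 3, |w| ≤ 3r^2 + 3 on |z|=r, giving M(r) ≤ e^{3r^2 + 3} and ρ ≤ 2. For the lower bound, choose z on |z|=r with -3z^2 purely imaginary of modulus 3r^2; then |cos(−3z^2 − 3)| grows like e^{3r^2}/2, so ρ ≥ 2. Hence ρ = 2.
Therefore ρ = 2.

Order ρ = 2.


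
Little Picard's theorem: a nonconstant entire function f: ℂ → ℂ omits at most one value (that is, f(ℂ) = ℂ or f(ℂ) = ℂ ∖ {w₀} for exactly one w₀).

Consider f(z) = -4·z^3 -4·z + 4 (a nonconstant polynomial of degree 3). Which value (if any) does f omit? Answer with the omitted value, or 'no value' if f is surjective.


Little Picard bounds the complement of f(ℂ) to at most one point.
For every w ∈ ℂ, the equation p(z) − w = 0 is a nonconstant polynomial in z and hence has at least one root by the fundamental theorem of algebra. So p is surjective onto ℂ, omitting no value.

Omitted value: no value.


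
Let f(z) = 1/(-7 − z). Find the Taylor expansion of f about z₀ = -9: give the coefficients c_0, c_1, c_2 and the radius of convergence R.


Let w = z − z₀, so z = z₀ + w.
Then -7 − z = -7 − (z₀ + w) = (-7 − z₀) − w = 2 − w.
f(z) = 1/(2 − w) = (1/(2)) · 1/(1 − w/(2)) = Σ_{n≥0} w^n / (2)^(n+1).
So c_n = 1/(2)^(n+1):
  c_0 = 1/(2)^1 = 1/2.
  c_1 = 1/(2)^2 = 1/4.
  c_2 = 1/(2)^3 = 1/8.
The series is valid for |w/d| < 1, i.e. |z − z₀| < |d|.
Radius of convergence: R = |-7 − z₀| = |2| = 2 (distance from z₀ to the singularity z = -7).

c_0 = 1/2, c_1 = 1/4, c_2 = 1/8; R = 2.


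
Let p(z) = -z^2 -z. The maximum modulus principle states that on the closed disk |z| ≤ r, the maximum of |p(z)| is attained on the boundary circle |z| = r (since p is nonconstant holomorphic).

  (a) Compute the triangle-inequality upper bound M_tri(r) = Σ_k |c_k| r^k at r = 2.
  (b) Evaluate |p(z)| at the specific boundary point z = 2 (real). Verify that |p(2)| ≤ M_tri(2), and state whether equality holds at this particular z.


Coefficients: c_0 = 0, c_1 = -1, c_2 = -1. Radius r = 2.
Part (a). Triangle bound: M_tri(r) = Σ_k |c_k| r^k
  = |0|·2^0 + |-1|·2^1 + |-1|·2^2
  = 0 + 2 + 4 = 6.
This bounds M(r) := max_{|z|=r} |p(z)| from above; equality holds iff all terms c_k z^k can be made to align in phase at a single z on |z|=r.
Part (b). At z = 2 (real, on the circle |z| = r):
  p(2) = (0)·2^0 + (-1)·2^1 + (-1)·2^2 = -6.
  |p(2)| = 6.
Since all nonzero coefficients share the same sign, |p(2)| = 6 = M_tri(2); the triangle bound is attained at z = 2, so in fact M(r) = 6.

M_tri(2) = 6; |p(2)| = 6; equality at z=2: yes.


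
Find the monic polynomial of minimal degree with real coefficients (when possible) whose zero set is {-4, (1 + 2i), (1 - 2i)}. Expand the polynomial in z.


The polynomial is p(z) = ∏_{α ∈ S} (z − α), where S = {-4, (1 + 2i), (1 - 2i)}.
Expanding the product yields: p(z) = z^3 + 2·z^2 -3·z + 20.
Note conjugate pairs combine to real quadratics: (z − (1+2i))(z − (1−2i)) = z² − 2z + 5.
The resulting polynomial has degree 3 and real coefficients as required.

p(z) = z^3 + 2·z^2 -3·z + 20.


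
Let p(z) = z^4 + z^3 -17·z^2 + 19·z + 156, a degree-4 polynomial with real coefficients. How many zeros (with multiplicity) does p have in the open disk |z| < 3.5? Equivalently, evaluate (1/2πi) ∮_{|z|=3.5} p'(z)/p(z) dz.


The zeros of p are: -3, (3 + 2i), (3 - 2i), -4.
Their magnitudes are: 3, 3.606, 3.606, 4.
Zeros with |z| < R = 3.5: -3.
Count = 1.
By the argument principle, (1/2πi) ∮_{|z|=R} p'(z)/p(z) dz equals exactly this count.

Number of zeros inside |z| < 3.5: 1.


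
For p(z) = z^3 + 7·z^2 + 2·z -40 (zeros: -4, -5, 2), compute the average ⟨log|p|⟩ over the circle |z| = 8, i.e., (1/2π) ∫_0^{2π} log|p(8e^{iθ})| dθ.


Zeros: -5, -4, 2; r = 8.
Inside |z| < r: -5, -4, 2. Outside (|z| ≥ r): ∅.
p(0) = -40, so log|p(0)| = log(40) = 3.6889.
Apply Jensen: I(r) = log|p(0)| + Σ_k log(r/|z_k|), summed over zeros inside |z| < r.
  log(r/|z_k|) for z_k = -4: log(8/4) = 0.6931
  log(r/|z_k|) for z_k = -5: log(8/5) = 0.4700
  log(r/|z_k|) for z_k = 2: log(8/2) = 1.3863
Sum over inside zeros: 2.5494.
I(r) = log|p(0)| + (inside sum) = 3.6889 + 2.5494 = 6.2383.
Closed form (all zeros inside, monic): I(r) = n·log(r) = 3·log(8) = 6.2383. ✓

I(r) ≈ 6.2383.


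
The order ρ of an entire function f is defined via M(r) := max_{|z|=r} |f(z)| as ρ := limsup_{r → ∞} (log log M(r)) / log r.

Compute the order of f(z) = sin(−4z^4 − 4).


Write sin(w) = (e^{iw} ± e^{−iw})/(2 or 2i), so |sin(w)| ≤ e^{|w|}. With w = −4z^4 − 4, |w| ≤ 4r^4 + 4 on |z|=r, giving M(r) ≤ e^{4r^4 + 4} and ρ ≤ 4. For the lower bound, choose z on |z|=r with -4z^4 purely imaginary of modulus 4r^4; then |sin(−4z^4 − 4)| grows like e^{4r^4}/2, so ρ ≥ 4. Hence ρ = 4.
Therefore ρ = 4.

Order ρ = 4.


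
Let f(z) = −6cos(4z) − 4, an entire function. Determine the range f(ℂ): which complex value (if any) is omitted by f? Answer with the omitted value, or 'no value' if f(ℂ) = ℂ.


Little Picard bounds the complement of f(ℂ) to at most one point.
cos is entire and surjective onto ℂ: for every w ∈ ℂ, cos(ζ) = w has a solution ζ ∈ ℂ (e.g., via the complex inverse arccos). With ζ = 4z this gives z = ζ/(4). Then -6·cos(4z) takes every value in -6·ℂ = ℂ, and adding -4 is a bijection of ℂ. So f is surjective and omits no value. (Note: only on the real line is cos bounded by [−1, 1].)

Omitted value: no value.


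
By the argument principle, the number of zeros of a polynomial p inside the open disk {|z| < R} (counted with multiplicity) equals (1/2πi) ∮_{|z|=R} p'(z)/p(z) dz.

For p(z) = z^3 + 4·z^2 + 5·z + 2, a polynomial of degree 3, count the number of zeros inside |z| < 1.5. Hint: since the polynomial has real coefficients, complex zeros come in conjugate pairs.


The zeros of p are: -2, -1, -1.
Their magnitudes are: 2, 1, 1.
Zeros with |z| < R = 1.5: -1, -1.
Count = 2.
By the argument principle, (1/2πi) ∮_{|z|=R} p'(z)/p(z) dz equals exactly this count.

Number of zeros inside |z| < 1.5: 2.


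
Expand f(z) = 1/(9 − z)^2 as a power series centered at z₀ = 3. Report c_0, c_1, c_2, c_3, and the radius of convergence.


Let w = z − z₀, so z = z₀ + w.
Then 9 − z = 9 − (z₀ + w) = (9 − z₀) − w = 6 − w.
f(z) = 1/(6 − w)^2 = (1/(6)^2) · (1 − w/(6))^{−2}.
By the binomial series (1−u)^{−2} = Σ_{n≥0} C(n+1, 1) u^n for |u|<1, with u = w/(6):
  c_n = C(n+1, 1) / (6)^(n+2).
  c_0 = 1/(6)^2 = 1/36.
  c_1 = 2/(6)^3 = 1/108.
  c_2 = 3/(6)^4 = 1/432.
  c_3 = 4/(6)^5 = 1/1944.
The series is valid for |w/d| < 1, i.e. |z − z₀| < |d|.
Radius of convergence: R = |9 − z₀| = |6| = 6 (distance from z₀ to the singularity z = 9).

c_0 = 1/36, c_1 = 1/108, c_2 = 1/432, c_3 = 1/1944; R = 6.


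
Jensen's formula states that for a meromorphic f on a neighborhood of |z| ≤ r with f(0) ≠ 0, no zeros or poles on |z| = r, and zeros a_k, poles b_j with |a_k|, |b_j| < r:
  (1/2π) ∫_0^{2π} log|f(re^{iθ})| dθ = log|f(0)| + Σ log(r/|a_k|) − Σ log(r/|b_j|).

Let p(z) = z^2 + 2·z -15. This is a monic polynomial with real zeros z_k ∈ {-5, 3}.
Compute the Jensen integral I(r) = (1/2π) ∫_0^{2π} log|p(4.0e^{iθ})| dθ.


Zeros: -5, 3; r = 4.0.
Inside |z| < r: 3. Outside (|z| ≥ r): -5.
p(0) = -15, so log|p(0)| = log(15) = 2.7081.
Apply Jensen: I(r) = log|p(0)| + Σ_k log(r/|z_k|), summed over zeros inside |z| < r.
  log(r/|z_k|) for z_k = 3: log(4.0/3) = 0.2877
  Outside zeros (-5) contribute nothing to the Jensen sum.
Sum over inside zeros: 0.2877.
I(r) = log|p(0)| + (inside sum) = 2.7081 + 0.2877 = 2.9957.
Note: since some zeros are outside |z| ≤ r, the simplified n·log(r) form does NOT apply — only the inside zeros contribute.

I(r) ≈ 2.9957.


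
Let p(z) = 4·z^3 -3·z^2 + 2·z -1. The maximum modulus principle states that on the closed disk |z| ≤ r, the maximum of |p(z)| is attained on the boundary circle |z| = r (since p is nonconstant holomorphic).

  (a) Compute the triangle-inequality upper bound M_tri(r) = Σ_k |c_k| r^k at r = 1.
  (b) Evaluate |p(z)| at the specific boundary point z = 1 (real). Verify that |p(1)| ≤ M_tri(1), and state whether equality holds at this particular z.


Coefficients: c_0 = -1, c_1 = 2, c_2 = -3, c_3 = 4. Radius r = 1.
Part (a). Triangle bound: M_tri(r) = Σ_k |c_k| r^k
  = |-1|·1^0 + |2|·1^1 + |-3|·1^2 + |4|·1^3
  = 1 + 2 + 3 + 4 = 10.
This bounds M(r) := max_{|z|=r} |p(z)| from above; equality holds iff all terms c_k z^k can be made to align in phase at a single z on |z|=r.
Part (b). At z = 1 (real, on the circle |z| = r):
  p(1) = (-1)·1^0 + (2)·1^1 + (-3)·1^2 + (4)·1^3 = 2.
  |p(1)| = 2.
Check: |p(1)| = 2 ≤ 10 = M_tri(1). ✓ Equality does not hold at z = 1 (the coefficients have mixed signs, so the terms do not all align in phase there).

M_tri(1) = 10; |p(1)| = 2; equality at z=1: no.


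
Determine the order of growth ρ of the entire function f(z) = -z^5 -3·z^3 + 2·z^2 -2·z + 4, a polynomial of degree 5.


|f(z)| ≤ Σ|c_k|·r^k = O(r^5) as r → ∞. Polynomial growth is O(e^{r^ε}) for every ε > 0 (since r^5/e^{r^ε} → 0), so ρ ≤ ε for all ε > 0, i.e. ρ = 0. Every nonconstant polynomial has order 0.
Therefore ρ = 0.

Order ρ = 0.


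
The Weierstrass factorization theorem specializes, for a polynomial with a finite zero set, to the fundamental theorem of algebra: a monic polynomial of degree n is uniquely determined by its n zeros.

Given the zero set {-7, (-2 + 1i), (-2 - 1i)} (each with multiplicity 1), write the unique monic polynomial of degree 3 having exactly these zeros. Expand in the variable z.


The polynomial is p(z) = ∏_{α ∈ S} (z − α), where S = {-7, (-2 + 1i), (-2 - 1i)}.
Expanding the product yields: p(z) = z^3 + 11·z^2 + 33·z + 35.
Note conjugate pairs combine to real quadratics: (z − (-2+1i))(z − (-2−1i)) = z² + 4z + 5.
The resulting polynomial has degree 3 and real coefficients as required.

p(z) = z^3 + 11·z^2 + 33·z + 35.


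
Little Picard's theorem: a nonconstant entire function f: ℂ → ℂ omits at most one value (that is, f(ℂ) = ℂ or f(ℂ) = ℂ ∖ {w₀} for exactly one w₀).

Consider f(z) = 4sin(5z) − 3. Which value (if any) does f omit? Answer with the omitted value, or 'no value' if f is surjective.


Little Picard bounds the complement of f(ℂ) to at most one point.
sin is entire and surjective onto ℂ: for every w ∈ ℂ, sin(ζ) = w has a solution ζ ∈ ℂ (e.g., via the complex inverse arcsin). With ζ = 5z this gives z = ζ/(5). Then 4·sin(5z) takes every value in 4·ℂ = ℂ, and adding -3 is a bijection of ℂ. So f is surjective and omits no value. (Note: only on the real line is sin bounded by [−1, 1].)

Omitted value: no value.


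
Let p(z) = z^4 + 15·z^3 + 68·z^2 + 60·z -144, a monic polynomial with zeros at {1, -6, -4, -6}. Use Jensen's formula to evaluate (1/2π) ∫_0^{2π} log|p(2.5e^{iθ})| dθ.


Zeros: -6, -6, -4, 1; r = 2.5.
Inside |z| < r: 1. Outside (|z| ≥ r): -6, -6, -4.
p(0) = -144, so log|p(0)| = log(144) = 4.9698.
Apply Jensen: I(r) = log|p(0)| + Σ_k log(r/|z_k|), summed over zeros inside |z| < r.
  log(r/|z_k|) for z_k = 1: log(2.5/1) = 0.9163
  Outside zeros (-6, -6, -4) contribute nothing to the Jensen sum.
Sum over inside zeros: 0.9163.
I(r) = log|p(0)| + (inside sum) = 4.9698 + 0.9163 = 5.8861.
Note: since some zeros are outside |z| ≤ r, the simplified n·log(r) form does NOT apply — only the inside zeros contribute.

I(r) ≈ 5.8861.


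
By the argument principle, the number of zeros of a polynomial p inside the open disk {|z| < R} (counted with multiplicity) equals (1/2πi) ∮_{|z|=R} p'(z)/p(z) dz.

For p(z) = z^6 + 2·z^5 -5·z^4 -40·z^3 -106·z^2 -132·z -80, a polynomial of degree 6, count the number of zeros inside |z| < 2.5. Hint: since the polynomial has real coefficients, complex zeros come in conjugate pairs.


The zeros of p are: -2, (-1 + 2i), (-1 - 2i), 4, (-1 + 1i), (-1 - 1i).
Their magnitudes are: 2, 2.236, 2.236, 4, 1.414, 1.414.
Zeros with |z| < R = 2.5: -2, (-1 + 2i), (-1 - 2i), (-1 + 1i), (-1 - 1i).
Count = 5.
By the argument principle, (1/2πi) ∮_{|z|=R} p'(z)/p(z) dz equals exactly this count.

Number of zeros inside |z| < 2.5: 5.


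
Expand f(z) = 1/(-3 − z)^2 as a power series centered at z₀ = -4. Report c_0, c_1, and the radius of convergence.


Let w = z − z₀, so z = z₀ + w.
Then -3 − z = -3 − (z₀ + w) = (-3 − z₀) − w = 1 − w.
f(z) = 1/(1 − w)^2 = (1/(1)^2) · (1 − w/(1))^{−2}.
By the binomial series (1−u)^{−2} = Σ_{n≥0} C(n+1, 1) u^n for |u|<1, with u = w/(1):
  c_n = C(n+1, 1) / (1)^(n+2).
  c_0 = 1/(1)^2 = 1.
  c_1 = 2/(1)^3 = 2.
The series is valid for |w/d| < 1, i.e. |z − z₀| < |d|.
Radius of convergence: R = |-3 − z₀| = |1| = 1 (distance from z₀ to the singularity z = -3).

c_0 = 1, c_1 = 2; R = 1.


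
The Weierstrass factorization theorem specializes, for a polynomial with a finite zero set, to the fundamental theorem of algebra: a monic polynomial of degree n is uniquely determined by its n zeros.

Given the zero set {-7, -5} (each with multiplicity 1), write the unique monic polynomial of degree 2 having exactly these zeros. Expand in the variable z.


The polynomial is p(z) = ∏_{α ∈ S} (z − α), where S = {-7, -5}.
Expanding the product yields: p(z) = z^2 + 12·z + 35.
The resulting polynomial has degree 2 and real coefficients as required.

p(z) = z^2 + 12·z + 35.


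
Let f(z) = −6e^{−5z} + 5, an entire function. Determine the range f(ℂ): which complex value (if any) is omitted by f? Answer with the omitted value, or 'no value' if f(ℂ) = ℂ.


Little Picard bounds the complement of f(ℂ) to at most one point.
e^{−5z} is never zero on ℂ, so -6·e^{−5z} takes every value in ℂ ∖ {0}. Adding 5 shifts the range to ℂ ∖ {5}. Thus f omits exactly the value 5.

Omitted value: 5.


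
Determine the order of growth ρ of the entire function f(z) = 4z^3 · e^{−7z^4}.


M(r) = max_{|z|=r} |4|·|z|^3·|e^{−7z^4}| = 4·r^3 · e^{7r^4} (the factors attain their maxima compatibly on |z|=r). Then log M(r) = log 4 + 3·log r + 7r^4, dominated by the last term, so log log M(r) ~ 4·log r. The polynomial factor 4z^3 contributes only a log r term and does not affect the order. ρ = 4.
Therefore ρ = 4.

Order ρ = 4.


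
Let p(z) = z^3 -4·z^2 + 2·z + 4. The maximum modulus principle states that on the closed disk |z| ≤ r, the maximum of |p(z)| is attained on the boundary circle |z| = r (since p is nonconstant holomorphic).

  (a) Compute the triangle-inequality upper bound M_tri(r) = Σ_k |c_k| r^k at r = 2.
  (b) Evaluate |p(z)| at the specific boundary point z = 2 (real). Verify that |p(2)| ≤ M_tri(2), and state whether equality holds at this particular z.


Coefficients: c_0 = 4, c_1 = 2, c_2 = -4, c_3 = 1. Radius r = 2.
Part (a). Triangle bound: M_tri(r) = Σ_k |c_k| r^k
  = |4|·2^0 + |2|·2^1 + |-4|·2^2 + |1|·2^3
  = 4 + 4 + 16 + 8 = 32.
This bounds M(r) := max_{|z|=r} |p(z)| from above; equality holds iff all terms c_k z^k can be made to align in phase at a single z on |z|=r.
Part (b). At z = 2 (real, on the circle |z| = r):
  p(2) = (4)·2^0 + (2)·2^1 + (-4)·2^2 + (1)·2^3 = 0.
  |p(2)| = 0.
Check: |p(2)| = 0 ≤ 32 = M_tri(2). ✓ Equality does not hold at z = 2 (the coefficients have mixed signs, so the terms do not all align in phase there).

M_tri(2) = 32; |p(2)| = 0; equality at z=2: no.


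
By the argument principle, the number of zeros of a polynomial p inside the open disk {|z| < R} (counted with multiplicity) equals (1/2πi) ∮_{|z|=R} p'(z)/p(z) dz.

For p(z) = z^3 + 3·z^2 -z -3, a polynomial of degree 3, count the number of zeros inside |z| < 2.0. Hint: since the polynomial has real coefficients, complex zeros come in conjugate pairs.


The zeros of p are: 1, -1, -3.
Their magnitudes are: 1, 1, 3.
Zeros with |z| < R = 2.0: 1, -1.
Count = 2.
By the argument principle, (1/2πi) ∮_{|z|=R} p'(z)/p(z) dz equals exactly this count.

Number of zeros inside |z| < 2.0: 2.
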